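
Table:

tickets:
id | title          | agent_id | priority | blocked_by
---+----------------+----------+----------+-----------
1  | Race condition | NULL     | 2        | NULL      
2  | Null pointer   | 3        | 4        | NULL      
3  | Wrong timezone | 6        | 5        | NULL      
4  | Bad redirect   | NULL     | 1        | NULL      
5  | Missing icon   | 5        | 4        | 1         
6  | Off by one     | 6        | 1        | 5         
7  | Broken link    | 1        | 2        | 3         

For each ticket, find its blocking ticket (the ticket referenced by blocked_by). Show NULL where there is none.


This is a self-join: tickets is joined to a second copy of itself, matching each row's blocked_by to another row's id. Use LEFT JOIN so rows with blocked_by=NULL are kept.
  - ticket 1 (Race condition): blocked_by=NULL -> NULL
  - ticket 2 (Null pointer): blocked_by=NULL -> NULL
  - ticket 3 (Wrong timezone): blocked_by=NULL -> NULL
  - ticket 4 (Bad redirect): blocked_by=NULL -> NULL
  - ticket 5 (Missing icon): blocked_by=1 -> Race condition
  - ticket 6 (Off by one): blocked_by=5 -> Missing icon
  - ticket 7 (Broken link): blocked_by=3 -> Wrong timezone

SQL:
SELECT a.title AS item, b.title AS blocked_by
FROM tickets a
LEFT JOIN tickets b ON a.blocked_by = b.id

Result:
item           | blocked_by    
---------------+---------------
Race condition | NULL          
Null pointer   | NULL          
Wrong timezone | NULL          
Bad redirect   | NULL          
Missing icon   | Race condition
Off by one     | Missing icon  
Broken link    | Wrong timezone


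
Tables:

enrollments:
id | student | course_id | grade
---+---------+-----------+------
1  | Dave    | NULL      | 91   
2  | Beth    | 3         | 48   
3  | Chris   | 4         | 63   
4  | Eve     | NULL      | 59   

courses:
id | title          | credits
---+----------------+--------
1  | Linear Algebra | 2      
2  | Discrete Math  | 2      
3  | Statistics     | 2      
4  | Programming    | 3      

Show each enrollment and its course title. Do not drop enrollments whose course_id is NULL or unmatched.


LEFT JOIN keeps every row from enrollments (the left table); where course_id has no match in courses, the course columns become NULL. Walk through each enrollment:
  - enrollment 1 (Dave): course_id=NULL, no match -> kept with NULL
  - enrollment 2 (Beth): course_id=3 -> matches Statistics
  - enrollment 3 (Chris): course_id=4 -> matches Programming
  - enrollment 4 (Eve): course_id=NULL, no match -> kept with NULL
All 4 rows appear; 2 have NULL course.

SQL:
SELECT a.student, b.title AS course
FROM enrollments a
LEFT JOIN courses b ON a.course_id = b.id

Result:
student | course     
--------+------------
Dave    | NULL       
Beth    | Statistics 
Chris   | Programming
Eve     | NULL       


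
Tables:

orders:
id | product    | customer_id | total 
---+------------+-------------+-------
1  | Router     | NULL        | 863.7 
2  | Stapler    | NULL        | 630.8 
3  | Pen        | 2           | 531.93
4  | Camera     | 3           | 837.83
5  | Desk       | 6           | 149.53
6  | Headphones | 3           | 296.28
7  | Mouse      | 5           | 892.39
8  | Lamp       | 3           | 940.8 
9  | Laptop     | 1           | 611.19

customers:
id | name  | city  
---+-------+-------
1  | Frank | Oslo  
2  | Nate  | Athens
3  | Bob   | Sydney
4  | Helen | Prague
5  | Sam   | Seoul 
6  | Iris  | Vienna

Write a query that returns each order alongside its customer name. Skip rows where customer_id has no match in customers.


INNER JOIN keeps only orders rows whose customer_id matches an id in customers. Walk through each order:
  - order 1 (Router): customer_id=NULL, no match -> dropped
  - order 2 (Stapler): customer_id=NULL, no match -> dropped
  - order 3 (Pen): customer_id=2 -> matches Nate
  - order 4 (Camera): customer_id=3 -> matches Bob
  - order 5 (Desk): customer_id=6 -> matches Iris
  - order 6 (Headphones): customer_id=3 -> matches Bob
  - order 7 (Mouse): customer_id=5 -> matches Sam
  - order 8 (Lamp): customer_id=3 -> matches Bob
  - order 9 (Laptop): customer_id=1 -> matches Frank
So 2 of 9 rows are dropped.

SQL:
SELECT a.product, b.name AS customer
FROM orders a
INNER JOIN customers b ON a.customer_id = b.id

Result:
product    | customer
-----------+---------
Pen        | Nate    
Camera     | Bob     
Desk       | Iris    
Headphones | Bob     
Mouse      | Sam     
Lamp       | Bob     
Laptop     | Frank   


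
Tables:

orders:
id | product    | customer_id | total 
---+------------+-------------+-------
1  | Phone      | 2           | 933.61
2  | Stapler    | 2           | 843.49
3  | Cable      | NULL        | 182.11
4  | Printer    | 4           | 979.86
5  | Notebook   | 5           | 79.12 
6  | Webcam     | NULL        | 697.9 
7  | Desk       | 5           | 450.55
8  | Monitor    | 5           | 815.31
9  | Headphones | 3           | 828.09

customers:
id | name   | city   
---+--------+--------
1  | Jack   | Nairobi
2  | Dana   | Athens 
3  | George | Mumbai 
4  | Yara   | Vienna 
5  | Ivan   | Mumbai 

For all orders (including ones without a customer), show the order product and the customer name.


LEFT JOIN keeps every row from orders (the left table); where customer_id has no match in customers, the customer columns become NULL. Walk through each order:
  - order 1 (Phone): customer_id=2 -> matches Dana
  - order 2 (Stapler): customer_id=2 -> matches Dana
  - order 3 (Cable): customer_id=NULL, no match -> kept with NULL
  - order 4 (Printer): customer_id=4 -> matches Yara
  - order 5 (Notebook): customer_id=5 -> matches Ivan
  - order 6 (Webcam): customer_id=NULL, no match -> kept with NULL
  - order 7 (Desk): customer_id=5 -> matches Ivan
  - order 8 (Monitor): customer_id=5 -> matches Ivan
  - order 9 (Headphones): customer_id=3 -> matches George
All 9 rows appear; 2 have NULL customer.

SQL:
SELECT a.product, b.name AS customer
FROM orders a
LEFT JOIN customers b ON a.customer_id = b.id

Result:
product    | customer
-----------+---------
Phone      | Dana    
Stapler    | Dana    
Cable      | NULL    
Printer    | Yara    
Notebook   | Ivan    
Webcam     | NULL    
Desk       | Ivan    
Monitor    | Ivan    
Headphones | George  


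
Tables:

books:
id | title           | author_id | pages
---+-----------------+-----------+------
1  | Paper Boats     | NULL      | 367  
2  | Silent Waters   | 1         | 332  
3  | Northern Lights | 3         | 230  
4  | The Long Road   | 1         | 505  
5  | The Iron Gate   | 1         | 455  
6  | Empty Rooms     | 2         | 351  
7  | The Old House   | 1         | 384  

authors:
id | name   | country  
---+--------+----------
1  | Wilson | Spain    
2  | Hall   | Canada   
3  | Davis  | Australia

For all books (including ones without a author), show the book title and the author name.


LEFT JOIN keeps every row from books (the left table); where author_id has no match in authors, the author columns become NULL. Walk through each book:
  - book 1 (Paper Boats): author_id=NULL, no match -> kept with NULL
  - book 2 (Silent Waters): author_id=1 -> matches Wilson
  - book 3 (Northern Lights): author_id=3 -> matches Davis
  - book 4 (The Long Road): author_id=1 -> matches Wilson
  - book 5 (The Iron Gate): author_id=1 -> matches Wilson
  - book 6 (Empty Rooms): author_id=2 -> matches Hall
  - book 7 (The Old House): author_id=1 -> matches Wilson
All 7 rows appear; 1 has NULL author.

SQL:
SELECT a.title, b.name AS author
FROM books a
LEFT JOIN authors b ON a.author_id = b.id

Result:
title           | author
----------------+-------
Paper Boats     | NULL  
Silent Waters   | Wilson
Northern Lights | Davis 
The Long Road   | Wilson
The Iron Gate   | Wilson
Empty Rooms     | Hall  
The Old House   | Wilson


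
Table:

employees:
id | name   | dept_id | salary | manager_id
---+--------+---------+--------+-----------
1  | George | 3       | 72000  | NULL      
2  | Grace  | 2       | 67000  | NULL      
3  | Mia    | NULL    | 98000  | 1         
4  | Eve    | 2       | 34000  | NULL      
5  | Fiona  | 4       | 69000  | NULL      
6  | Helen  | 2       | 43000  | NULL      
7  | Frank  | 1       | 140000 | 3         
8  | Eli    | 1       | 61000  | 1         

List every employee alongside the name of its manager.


This is a self-join: employees is joined to a second copy of itself, matching each row's manager_id to another row's id. Use LEFT JOIN so rows with manager_id=NULL are kept.
  - employee 1 (George): manager_id=NULL -> NULL
  - employee 2 (Grace): manager_id=NULL -> NULL
  - employee 3 (Mia): manager_id=1 -> George
  - employee 4 (Eve): manager_id=NULL -> NULL
  - employee 5 (Fiona): manager_id=NULL -> NULL
  - employee 6 (Helen): manager_id=NULL -> NULL
  - employee 7 (Frank): manager_id=3 -> Mia
  - employee 8 (Eli): manager_id=1 -> George

SQL:
SELECT a.name AS item, b.name AS manager
FROM employees a
LEFT JOIN employees b ON a.manager_id = b.id

Result:
item   | manager
-------+--------
George | NULL   
Grace  | NULL   
Mia    | George 
Eve    | NULL   
Fiona  | NULL   
Helen  | NULL   
Frank  | Mia    
Eli    | George 


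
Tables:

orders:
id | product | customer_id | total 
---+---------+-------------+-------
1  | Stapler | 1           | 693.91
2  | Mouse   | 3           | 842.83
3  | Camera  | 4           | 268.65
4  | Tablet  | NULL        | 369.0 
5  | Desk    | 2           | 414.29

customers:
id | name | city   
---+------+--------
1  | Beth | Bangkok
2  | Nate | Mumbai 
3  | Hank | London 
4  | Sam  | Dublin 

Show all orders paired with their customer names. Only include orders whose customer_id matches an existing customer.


INNER JOIN keeps only orders rows whose customer_id matches an id in customers. Walk through each order:
  - order 1 (Stapler): customer_id=1 -> matches Beth
  - order 2 (Mouse): customer_id=3 -> matches Hank
  - order 3 (Camera): customer_id=4 -> matches Sam
  - order 4 (Tablet): customer_id=NULL, no match -> dropped
  - order 5 (Desk): customer_id=2 -> matches Nate
So 1 of 5 rows is dropped.

SQL:
SELECT a.product, b.name AS customer
FROM orders a
INNER JOIN customers b ON a.customer_id = b.id

Result:
product | customer
--------+---------
Stapler | Beth    
Mouse   | Hank    
Camera  | Sam     
Desk    | Nate    


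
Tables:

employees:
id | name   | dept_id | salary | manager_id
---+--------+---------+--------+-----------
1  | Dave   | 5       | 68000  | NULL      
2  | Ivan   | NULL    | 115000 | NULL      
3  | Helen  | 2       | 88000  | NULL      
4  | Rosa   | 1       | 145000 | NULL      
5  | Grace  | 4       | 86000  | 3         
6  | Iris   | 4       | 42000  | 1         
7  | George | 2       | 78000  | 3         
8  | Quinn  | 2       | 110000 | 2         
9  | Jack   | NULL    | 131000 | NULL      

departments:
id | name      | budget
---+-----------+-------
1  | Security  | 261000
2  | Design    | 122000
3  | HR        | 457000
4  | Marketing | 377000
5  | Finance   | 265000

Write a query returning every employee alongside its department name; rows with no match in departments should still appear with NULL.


LEFT JOIN keeps every row from employees (the left table); where dept_id has no match in departments, the department columns become NULL. Walk through each employee:
  - employee 1 (Dave): dept_id=5 -> matches Finance
  - employee 2 (Ivan): dept_id=NULL, no match -> kept with NULL
  - employee 3 (Helen): dept_id=2 -> matches Design
  - employee 4 (Rosa): dept_id=1 -> matches Security
  - employee 5 (Grace): dept_id=4 -> matches Marketing
  - employee 6 (Iris): dept_id=4 -> matches Marketing
  - employee 7 (George): dept_id=2 -> matches Design
  - employee 8 (Quinn): dept_id=2 -> matches Design
  - employee 9 (Jack): dept_id=NULL, no match -> kept with NULL
All 9 rows appear; 2 have NULL department.

SQL:
SELECT a.name, b.name AS department
FROM employees a
LEFT JOIN departments b ON a.dept_id = b.id

Result:
name   | department
-------+-----------
Dave   | Finance   
Ivan   | NULL      
Helen  | Design    
Rosa   | Security  
Grace  | Marketing 
Iris   | Marketing 
George | Design    
Quinn  | Design    
Jack   | NULL      


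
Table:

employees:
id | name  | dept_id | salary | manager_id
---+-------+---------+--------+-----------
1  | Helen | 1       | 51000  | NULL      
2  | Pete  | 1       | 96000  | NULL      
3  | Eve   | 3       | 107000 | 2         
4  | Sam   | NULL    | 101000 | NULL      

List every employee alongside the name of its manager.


This is a self-join: employees is joined to a second copy of itself, matching each row's manager_id to another row's id. Use LEFT JOIN so rows with manager_id=NULL are kept.
  - employee 1 (Helen): manager_id=NULL -> NULL
  - employee 2 (Pete): manager_id=NULL -> NULL
  - employee 3 (Eve): manager_id=2 -> Pete
  - employee 4 (Sam): manager_id=NULL -> NULL

SQL:
SELECT a.name AS item, b.name AS manager
FROM employees a
LEFT JOIN employees b ON a.manager_id = b.id

Result:
item  | manager
------+--------
Helen | NULL   
Pete  | NULL   
Eve   | Pete   
Sam   | NULL   


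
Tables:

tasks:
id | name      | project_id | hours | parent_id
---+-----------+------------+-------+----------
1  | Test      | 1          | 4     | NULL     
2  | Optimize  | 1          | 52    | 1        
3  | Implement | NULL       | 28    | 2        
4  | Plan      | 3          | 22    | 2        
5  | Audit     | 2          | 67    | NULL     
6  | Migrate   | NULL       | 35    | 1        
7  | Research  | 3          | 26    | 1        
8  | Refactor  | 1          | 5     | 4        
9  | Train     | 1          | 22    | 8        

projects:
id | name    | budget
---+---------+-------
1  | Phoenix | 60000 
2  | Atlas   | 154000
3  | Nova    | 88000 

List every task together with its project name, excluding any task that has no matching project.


INNER JOIN keeps only tasks rows whose project_id matches an id in projects. Walk through each task:
  - task 1 (Test): project_id=1 -> matches Phoenix
  - task 2 (Optimize): project_id=1 -> matches Phoenix
  - task 3 (Implement): project_id=NULL, no match -> dropped
  - task 4 (Plan): project_id=3 -> matches Nova
  - task 5 (Audit): project_id=2 -> matches Atlas
  - task 6 (Migrate): project_id=NULL, no match -> dropped
  - task 7 (Research): project_id=3 -> matches Nova
  - task 8 (Refactor): project_id=1 -> matches Phoenix
  - task 9 (Train): project_id=1 -> matches Phoenix
So 2 of 9 rows are dropped.

SQL:
SELECT a.name, b.name AS project
FROM tasks a
INNER JOIN projects b ON a.project_id = b.id

Result:
name     | project
---------+--------
Test     | Phoenix
Optimize | Phoenix
Plan     | Nova   
Audit    | Atlas  
Research | Nova   
Refactor | Phoenix
Train    | Phoenix


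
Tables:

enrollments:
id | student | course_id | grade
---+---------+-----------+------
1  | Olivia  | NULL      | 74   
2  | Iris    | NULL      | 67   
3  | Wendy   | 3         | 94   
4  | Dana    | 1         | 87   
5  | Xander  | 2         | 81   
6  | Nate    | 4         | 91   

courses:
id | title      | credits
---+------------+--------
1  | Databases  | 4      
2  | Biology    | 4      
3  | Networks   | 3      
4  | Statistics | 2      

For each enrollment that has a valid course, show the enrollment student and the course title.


INNER JOIN keeps only enrollments rows whose course_id matches an id in courses. Walk through each enrollment:
  - enrollment 1 (Olivia): course_id=NULL, no match -> dropped
  - enrollment 2 (Iris): course_id=NULL, no match -> dropped
  - enrollment 3 (Wendy): course_id=3 -> matches Networks
  - enrollment 4 (Dana): course_id=1 -> matches Databases
  - enrollment 5 (Xander): course_id=2 -> matches Biology
  - enrollment 6 (Nate): course_id=4 -> matches Statistics
So 2 of 6 rows are dropped.

SQL:
SELECT a.student, b.title AS course
FROM enrollments a
INNER JOIN courses b ON a.course_id = b.id

Result:
student | course    
--------+-----------
Wendy   | Networks  
Dana    | Databases 
Xander  | Biology   
Nate    | Statistics


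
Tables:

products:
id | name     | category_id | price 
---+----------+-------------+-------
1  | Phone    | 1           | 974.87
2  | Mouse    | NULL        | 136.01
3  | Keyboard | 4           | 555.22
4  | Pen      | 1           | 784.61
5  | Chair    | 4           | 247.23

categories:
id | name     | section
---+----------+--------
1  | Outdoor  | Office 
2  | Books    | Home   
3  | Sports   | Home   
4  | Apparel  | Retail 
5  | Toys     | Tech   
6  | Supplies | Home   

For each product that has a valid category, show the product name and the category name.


INNER JOIN keeps only products rows whose category_id matches an id in categories. Walk through each product:
  - product 1 (Phone): category_id=1 -> matches Outdoor
  - product 2 (Mouse): category_id=NULL, no match -> dropped
  - product 3 (Keyboard): category_id=4 -> matches Apparel
  - product 4 (Pen): category_id=1 -> matches Outdoor
  - product 5 (Chair): category_id=4 -> matches Apparel
So 1 of 5 rows is dropped.

SQL:
SELECT a.name, b.name AS category
FROM products a
INNER JOIN categories b ON a.category_id = b.id

Result:
name     | category
---------+---------
Phone    | Outdoor 
Keyboard | Apparel 
Pen      | Outdoor 
Chair    | Apparel 


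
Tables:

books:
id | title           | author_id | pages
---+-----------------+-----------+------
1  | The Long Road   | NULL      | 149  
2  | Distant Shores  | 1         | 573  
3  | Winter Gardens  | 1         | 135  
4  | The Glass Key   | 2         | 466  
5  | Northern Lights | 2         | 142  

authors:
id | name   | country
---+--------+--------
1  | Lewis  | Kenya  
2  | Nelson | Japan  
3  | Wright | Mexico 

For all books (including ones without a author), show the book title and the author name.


LEFT JOIN keeps every row from books (the left table); where author_id has no match in authors, the author columns become NULL. Walk through each book:
  - book 1 (The Long Road): author_id=NULL, no match -> kept with NULL
  - book 2 (Distant Shores): author_id=1 -> matches Lewis
  - book 3 (Winter Gardens): author_id=1 -> matches Lewis
  - book 4 (The Glass Key): author_id=2 -> matches Nelson
  - book 5 (Northern Lights): author_id=2 -> matches Nelson
All 5 rows appear; 1 has NULL author.

SQL:
SELECT a.title, b.name AS author
FROM books a
LEFT JOIN authors b ON a.author_id = b.id

Result:
title           | author
----------------+-------
The Long Road   | NULL  
Distant Shores  | Lewis 
Winter Gardens  | Lewis 
The Glass Key   | Nelson
Northern Lights | Nelson


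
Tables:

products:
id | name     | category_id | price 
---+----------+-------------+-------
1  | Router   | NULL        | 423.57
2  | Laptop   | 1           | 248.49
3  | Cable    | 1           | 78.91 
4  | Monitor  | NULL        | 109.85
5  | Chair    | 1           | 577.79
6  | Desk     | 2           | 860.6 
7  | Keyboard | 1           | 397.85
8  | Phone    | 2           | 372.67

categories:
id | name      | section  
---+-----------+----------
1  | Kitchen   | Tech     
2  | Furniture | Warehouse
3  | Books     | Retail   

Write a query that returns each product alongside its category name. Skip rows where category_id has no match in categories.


INNER JOIN keeps only products rows whose category_id matches an id in categories. Walk through each product:
  - product 1 (Router): category_id=NULL, no match -> dropped
  - product 2 (Laptop): category_id=1 -> matches Kitchen
  - product 3 (Cable): category_id=1 -> matches Kitchen
  - product 4 (Monitor): category_id=NULL, no match -> dropped
  - product 5 (Chair): category_id=1 -> matches Kitchen
  - product 6 (Desk): category_id=2 -> matches Furniture
  - product 7 (Keyboard): category_id=1 -> matches Kitchen
  - product 8 (Phone): category_id=2 -> matches Furniture
So 2 of 8 rows are dropped.

SQL:
SELECT a.name, b.name AS category
FROM products a
INNER JOIN categories b ON a.category_id = b.id

Result:
name     | category 
---------+----------
Laptop   | Kitchen  
Cable    | Kitchen  
Chair    | Kitchen  
Desk     | Furniture
Keyboard | Kitchen  
Phone    | Furniture


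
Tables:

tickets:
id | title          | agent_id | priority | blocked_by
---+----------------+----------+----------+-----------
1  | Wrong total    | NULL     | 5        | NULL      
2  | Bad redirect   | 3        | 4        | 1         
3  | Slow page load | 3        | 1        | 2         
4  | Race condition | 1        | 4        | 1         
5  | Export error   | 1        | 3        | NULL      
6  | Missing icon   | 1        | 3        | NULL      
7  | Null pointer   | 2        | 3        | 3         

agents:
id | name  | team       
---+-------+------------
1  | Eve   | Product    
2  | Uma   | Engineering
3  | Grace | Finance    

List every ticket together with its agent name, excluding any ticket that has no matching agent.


INNER JOIN keeps only tickets rows whose agent_id matches an id in agents. Walk through each ticket:
  - ticket 1 (Wrong total): agent_id=NULL, no match -> dropped
  - ticket 2 (Bad redirect): agent_id=3 -> matches Grace
  - ticket 3 (Slow page load): agent_id=3 -> matches Grace
  - ticket 4 (Race condition): agent_id=1 -> matches Eve
  - ticket 5 (Export error): agent_id=1 -> matches Eve
  - ticket 6 (Missing icon): agent_id=1 -> matches Eve
  - ticket 7 (Null pointer): agent_id=2 -> matches Uma
So 1 of 7 rows is dropped.

SQL:
SELECT a.title, b.name AS agent
FROM tickets a
INNER JOIN agents b ON a.agent_id = b.id

Result:
title          | agent
---------------+------
Bad redirect   | Grace
Slow page load | Grace
Race condition | Eve  
Export error   | Eve  
Missing icon   | Eve  
Null pointer   | Uma  


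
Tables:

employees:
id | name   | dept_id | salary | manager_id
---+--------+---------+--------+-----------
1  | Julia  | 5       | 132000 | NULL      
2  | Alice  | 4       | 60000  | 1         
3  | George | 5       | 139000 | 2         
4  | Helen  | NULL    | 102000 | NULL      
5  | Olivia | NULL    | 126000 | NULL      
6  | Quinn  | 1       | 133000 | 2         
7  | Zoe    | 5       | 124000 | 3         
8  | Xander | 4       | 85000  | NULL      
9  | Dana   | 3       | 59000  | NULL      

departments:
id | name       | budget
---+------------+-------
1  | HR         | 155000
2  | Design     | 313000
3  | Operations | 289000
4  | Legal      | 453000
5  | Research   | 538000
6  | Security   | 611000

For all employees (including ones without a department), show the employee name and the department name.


LEFT JOIN keeps every row from employees (the left table); where dept_id has no match in departments, the department columns become NULL. Walk through each employee:
  - employee 1 (Julia): dept_id=5 -> matches Research
  - employee 2 (Alice): dept_id=4 -> matches Legal
  - employee 3 (George): dept_id=5 -> matches Research
  - employee 4 (Helen): dept_id=NULL, no match -> kept with NULL
  - employee 5 (Olivia): dept_id=NULL, no match -> kept with NULL
  - employee 6 (Quinn): dept_id=1 -> matches HR
  - employee 7 (Zoe): dept_id=5 -> matches Research
  - employee 8 (Xander): dept_id=4 -> matches Legal
  - employee 9 (Dana): dept_id=3 -> matches Operations
All 9 rows appear; 2 have NULL department.

SQL:
SELECT a.name, b.name AS department
FROM employees a
LEFT JOIN departments b ON a.dept_id = b.id

Result:
name   | department
-------+-----------
Julia  | Research  
Alice  | Legal     
George | Research  
Helen  | NULL      
Olivia | NULL      
Quinn  | HR        
Zoe    | Research  
Xander | Legal     
Dana   | Operations


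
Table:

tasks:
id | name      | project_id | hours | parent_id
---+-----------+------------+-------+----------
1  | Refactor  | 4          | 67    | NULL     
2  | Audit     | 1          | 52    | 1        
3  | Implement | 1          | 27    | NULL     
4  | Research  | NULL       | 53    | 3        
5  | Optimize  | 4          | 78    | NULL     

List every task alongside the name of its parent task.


This is a self-join: tasks is joined to a second copy of itself, matching each row's parent_id to another row's id. Use LEFT JOIN so rows with parent_id=NULL are kept.
  - task 1 (Refactor): parent_id=NULL -> NULL
  - task 2 (Audit): parent_id=1 -> Refactor
  - task 3 (Implement): parent_id=NULL -> NULL
  - task 4 (Research): parent_id=3 -> Implement
  - task 5 (Optimize): parent_id=NULL -> NULL

SQL:
SELECT a.name AS item, b.name AS parent
FROM tasks a
LEFT JOIN tasks b ON a.parent_id = b.id

Result:
item      | parent   
----------+----------
Refactor  | NULL     
Audit     | Refactor 
Implement | NULL     
Research  | Implement
Optimize  | NULL     


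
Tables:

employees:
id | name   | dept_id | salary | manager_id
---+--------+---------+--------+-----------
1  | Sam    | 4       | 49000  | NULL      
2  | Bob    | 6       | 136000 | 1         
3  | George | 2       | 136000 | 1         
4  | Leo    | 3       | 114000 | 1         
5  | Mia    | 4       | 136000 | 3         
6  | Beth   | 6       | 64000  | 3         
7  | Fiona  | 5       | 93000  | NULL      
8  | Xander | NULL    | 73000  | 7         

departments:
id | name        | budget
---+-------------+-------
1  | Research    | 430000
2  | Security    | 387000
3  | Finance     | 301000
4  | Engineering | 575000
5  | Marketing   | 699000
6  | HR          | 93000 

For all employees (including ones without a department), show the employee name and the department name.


LEFT JOIN keeps every row from employees (the left table); where dept_id has no match in departments, the department columns become NULL. Walk through each employee:
  - employee 1 (Sam): dept_id=4 -> matches Engineering
  - employee 2 (Bob): dept_id=6 -> matches HR
  - employee 3 (George): dept_id=2 -> matches Security
  - employee 4 (Leo): dept_id=3 -> matches Finance
  - employee 5 (Mia): dept_id=4 -> matches Engineering
  - employee 6 (Beth): dept_id=6 -> matches HR
  - employee 7 (Fiona): dept_id=5 -> matches Marketing
  - employee 8 (Xander): dept_id=NULL, no match -> kept with NULL
All 8 rows appear; 1 has NULL department.

SQL:
SELECT a.name, b.name AS department
FROM employees a
LEFT JOIN departments b ON a.dept_id = b.id

Result:
name   | department 
-------+------------
Sam    | Engineering
Bob    | HR         
George | Security   
Leo    | Finance    
Mia    | Engineering
Beth   | HR         
Fiona  | Marketing  
Xander | NULL       


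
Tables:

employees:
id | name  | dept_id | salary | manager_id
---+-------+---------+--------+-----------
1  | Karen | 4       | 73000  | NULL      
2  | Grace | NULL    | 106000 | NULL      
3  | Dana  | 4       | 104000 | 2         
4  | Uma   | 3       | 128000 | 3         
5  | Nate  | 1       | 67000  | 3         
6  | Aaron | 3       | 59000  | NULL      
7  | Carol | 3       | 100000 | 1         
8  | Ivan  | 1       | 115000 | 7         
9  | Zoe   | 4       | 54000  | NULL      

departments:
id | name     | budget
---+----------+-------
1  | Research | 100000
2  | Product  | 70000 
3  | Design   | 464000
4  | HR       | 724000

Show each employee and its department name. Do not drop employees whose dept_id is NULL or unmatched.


LEFT JOIN keeps every row from employees (the left table); where dept_id has no match in departments, the department columns become NULL. Walk through each employee:
  - employee 1 (Karen): dept_id=4 -> matches HR
  - employee 2 (Grace): dept_id=NULL, no match -> kept with NULL
  - employee 3 (Dana): dept_id=4 -> matches HR
  - employee 4 (Uma): dept_id=3 -> matches Design
  - employee 5 (Nate): dept_id=1 -> matches Research
  - employee 6 (Aaron): dept_id=3 -> matches Design
  - employee 7 (Carol): dept_id=3 -> matches Design
  - employee 8 (Ivan): dept_id=1 -> matches Research
  - employee 9 (Zoe): dept_id=4 -> matches HR
All 9 rows appear; 1 has NULL department.

SQL:
SELECT a.name, b.name AS department
FROM employees a
LEFT JOIN departments b ON a.dept_id = b.id

Result:
name  | department
------+-----------
Karen | HR        
Grace | NULL      
Dana  | HR        
Uma   | Design    
Nate  | Research  
Aaron | Design    
Carol | Design    
Ivan  | Research  
Zoe   | HR        


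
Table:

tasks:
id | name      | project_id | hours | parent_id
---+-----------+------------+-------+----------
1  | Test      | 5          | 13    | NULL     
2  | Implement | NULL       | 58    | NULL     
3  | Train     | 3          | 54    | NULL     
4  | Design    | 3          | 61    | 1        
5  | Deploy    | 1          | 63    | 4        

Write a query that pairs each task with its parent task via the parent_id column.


This is a self-join: tasks is joined to a second copy of itself, matching each row's parent_id to another row's id. Use LEFT JOIN so rows with parent_id=NULL are kept.
  - task 1 (Test): parent_id=NULL -> NULL
  - task 2 (Implement): parent_id=NULL -> NULL
  - task 3 (Train): parent_id=NULL -> NULL
  - task 4 (Design): parent_id=1 -> Test
  - task 5 (Deploy): parent_id=4 -> Design

SQL:
SELECT a.name AS item, b.name AS parent
FROM tasks a
LEFT JOIN tasks b ON a.parent_id = b.id

Result:
item      | parent
----------+-------
Test      | NULL  
Implement | NULL  
Train     | NULL  
Design    | Test  
Deploy    | Design


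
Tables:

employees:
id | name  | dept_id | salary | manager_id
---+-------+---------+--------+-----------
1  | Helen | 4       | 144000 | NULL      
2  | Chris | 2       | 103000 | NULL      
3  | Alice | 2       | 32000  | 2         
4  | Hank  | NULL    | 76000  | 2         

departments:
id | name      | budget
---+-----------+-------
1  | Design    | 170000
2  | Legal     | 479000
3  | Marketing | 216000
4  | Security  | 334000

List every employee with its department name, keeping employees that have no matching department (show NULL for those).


LEFT JOIN keeps every row from employees (the left table); where dept_id has no match in departments, the department columns become NULL. Walk through each employee:
  - employee 1 (Helen): dept_id=4 -> matches Security
  - employee 2 (Chris): dept_id=2 -> matches Legal
  - employee 3 (Alice): dept_id=2 -> matches Legal
  - employee 4 (Hank): dept_id=NULL, no match -> kept with NULL
All 4 rows appear; 1 has NULL department.

SQL:
SELECT a.name, b.name AS department
FROM employees a
LEFT JOIN departments b ON a.dept_id = b.id

Result:
name  | department
------+-----------
Helen | Security  
Chris | Legal     
Alice | Legal     
Hank  | NULL      


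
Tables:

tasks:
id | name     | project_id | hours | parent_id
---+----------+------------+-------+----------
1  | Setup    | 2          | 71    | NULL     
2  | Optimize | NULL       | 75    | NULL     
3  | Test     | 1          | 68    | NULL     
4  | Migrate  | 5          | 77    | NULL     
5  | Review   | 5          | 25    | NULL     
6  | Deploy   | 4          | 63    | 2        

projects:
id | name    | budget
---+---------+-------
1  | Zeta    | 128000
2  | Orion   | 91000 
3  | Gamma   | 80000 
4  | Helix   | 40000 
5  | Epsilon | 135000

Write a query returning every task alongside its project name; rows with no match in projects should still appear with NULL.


LEFT JOIN keeps every row from tasks (the left table); where project_id has no match in projects, the project columns become NULL. Walk through each task:
  - task 1 (Setup): project_id=2 -> matches Orion
  - task 2 (Optimize): project_id=NULL, no match -> kept with NULL
  - task 3 (Test): project_id=1 -> matches Zeta
  - task 4 (Migrate): project_id=5 -> matches Epsilon
  - task 5 (Review): project_id=5 -> matches Epsilon
  - task 6 (Deploy): project_id=4 -> matches Helix
All 6 rows appear; 1 has NULL project.

SQL:
SELECT a.name, b.name AS project
FROM tasks a
LEFT JOIN projects b ON a.project_id = b.id

Result:
name     | project
---------+--------
Setup    | Orion  
Optimize | NULL   
Test     | Zeta   
Migrate  | Epsilon
Review   | Epsilon
Deploy   | Helix  


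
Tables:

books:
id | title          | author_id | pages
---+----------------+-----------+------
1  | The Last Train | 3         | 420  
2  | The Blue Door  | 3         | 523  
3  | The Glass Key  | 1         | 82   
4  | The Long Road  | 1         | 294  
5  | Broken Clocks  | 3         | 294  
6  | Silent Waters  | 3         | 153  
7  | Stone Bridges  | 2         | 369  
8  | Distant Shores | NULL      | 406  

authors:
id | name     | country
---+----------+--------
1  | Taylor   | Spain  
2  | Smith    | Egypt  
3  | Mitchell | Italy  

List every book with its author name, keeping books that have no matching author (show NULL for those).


LEFT JOIN keeps every row from books (the left table); where author_id has no match in authors, the author columns become NULL. Walk through each book:
  - book 1 (The Last Train): author_id=3 -> matches Mitchell
  - book 2 (The Blue Door): author_id=3 -> matches Mitchell
  - book 3 (The Glass Key): author_id=1 -> matches Taylor
  - book 4 (The Long Road): author_id=1 -> matches Taylor
  - book 5 (Broken Clocks): author_id=3 -> matches Mitchell
  - book 6 (Silent Waters): author_id=3 -> matches Mitchell
  - book 7 (Stone Bridges): author_id=2 -> matches Smith
  - book 8 (Distant Shores): author_id=NULL, no match -> kept with NULL
All 8 rows appear; 1 has NULL author.

SQL:
SELECT a.title, b.name AS author
FROM books a
LEFT JOIN authors b ON a.author_id = b.id

Result:
title          | author  
---------------+---------
The Last Train | Mitchell
The Blue Door  | Mitchell
The Glass Key  | Taylor  
The Long Road  | Taylor  
Broken Clocks  | Mitchell
Silent Waters  | Mitchell
Stone Bridges  | Smith   
Distant Shores | NULL    


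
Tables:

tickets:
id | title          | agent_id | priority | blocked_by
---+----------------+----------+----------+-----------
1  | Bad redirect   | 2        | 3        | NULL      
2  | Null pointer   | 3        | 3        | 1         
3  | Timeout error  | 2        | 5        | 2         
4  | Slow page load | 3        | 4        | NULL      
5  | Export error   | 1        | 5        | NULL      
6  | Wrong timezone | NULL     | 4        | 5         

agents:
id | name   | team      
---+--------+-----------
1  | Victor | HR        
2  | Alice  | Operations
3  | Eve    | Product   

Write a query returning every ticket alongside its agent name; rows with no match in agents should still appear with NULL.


LEFT JOIN keeps every row from tickets (the left table); where agent_id has no match in agents, the agent columns become NULL. Walk through each ticket:
  - ticket 1 (Bad redirect): agent_id=2 -> matches Alice
  - ticket 2 (Null pointer): agent_id=3 -> matches Eve
  - ticket 3 (Timeout error): agent_id=2 -> matches Alice
  - ticket 4 (Slow page load): agent_id=3 -> matches Eve
  - ticket 5 (Export error): agent_id=1 -> matches Victor
  - ticket 6 (Wrong timezone): agent_id=NULL, no match -> kept with NULL
All 6 rows appear; 1 has NULL agent.

SQL:
SELECT a.title, b.name AS agent
FROM tickets a
LEFT JOIN agents b ON a.agent_id = b.id

Result:
title          | agent 
---------------+-------
Bad redirect   | Alice 
Null pointer   | Eve   
Timeout error  | Alice 
Slow page load | Eve   
Export error   | Victor
Wrong timezone | NULL  


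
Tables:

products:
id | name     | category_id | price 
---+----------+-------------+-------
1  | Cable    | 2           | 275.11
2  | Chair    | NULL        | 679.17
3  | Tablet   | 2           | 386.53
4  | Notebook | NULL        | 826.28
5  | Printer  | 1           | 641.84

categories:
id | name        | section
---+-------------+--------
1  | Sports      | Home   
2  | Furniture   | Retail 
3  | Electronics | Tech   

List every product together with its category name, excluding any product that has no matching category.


INNER JOIN keeps only products rows whose category_id matches an id in categories. Walk through each product:
  - product 1 (Cable): category_id=2 -> matches Furniture
  - product 2 (Chair): category_id=NULL, no match -> dropped
  - product 3 (Tablet): category_id=2 -> matches Furniture
  - product 4 (Notebook): category_id=NULL, no match -> dropped
  - product 5 (Printer): category_id=1 -> matches Sports
So 2 of 5 rows are dropped.

SQL:
SELECT a.name, b.name AS category
FROM products a
INNER JOIN categories b ON a.category_id = b.id

Result:
name    | category 
--------+----------
Cable   | Furniture
Tablet  | Furniture
Printer | Sports   


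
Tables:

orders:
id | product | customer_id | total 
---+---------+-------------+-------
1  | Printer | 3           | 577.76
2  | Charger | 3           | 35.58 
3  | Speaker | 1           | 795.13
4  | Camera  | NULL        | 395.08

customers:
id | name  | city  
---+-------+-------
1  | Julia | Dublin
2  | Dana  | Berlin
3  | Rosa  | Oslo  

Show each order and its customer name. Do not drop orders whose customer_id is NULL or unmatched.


LEFT JOIN keeps every row from orders (the left table); where customer_id has no match in customers, the customer columns become NULL. Walk through each order:
  - order 1 (Printer): customer_id=3 -> matches Rosa
  - order 2 (Charger): customer_id=3 -> matches Rosa
  - order 3 (Speaker): customer_id=1 -> matches Julia
  - order 4 (Camera): customer_id=NULL, no match -> kept with NULL
All 4 rows appear; 1 has NULL customer.

SQL:
SELECT a.product, b.name AS customer
FROM orders a
LEFT JOIN customers b ON a.customer_id = b.id

Result:
product | customer
--------+---------
Printer | Rosa    
Charger | Rosa    
Speaker | Julia   
Camera  | NULL    


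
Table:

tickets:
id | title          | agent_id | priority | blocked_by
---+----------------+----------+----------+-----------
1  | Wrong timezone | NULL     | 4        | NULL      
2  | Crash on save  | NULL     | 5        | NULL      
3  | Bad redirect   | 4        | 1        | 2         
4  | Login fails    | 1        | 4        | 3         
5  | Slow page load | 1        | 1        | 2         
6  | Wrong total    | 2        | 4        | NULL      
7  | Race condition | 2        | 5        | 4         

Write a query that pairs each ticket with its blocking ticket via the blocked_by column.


This is a self-join: tickets is joined to a second copy of itself, matching each row's blocked_by to another row's id. Use LEFT JOIN so rows with blocked_by=NULL are kept.
  - ticket 1 (Wrong timezone): blocked_by=NULL -> NULL
  - ticket 2 (Crash on save): blocked_by=NULL -> NULL
  - ticket 3 (Bad redirect): blocked_by=2 -> Crash on save
  - ticket 4 (Login fails): blocked_by=3 -> Bad redirect
  - ticket 5 (Slow page load): blocked_by=2 -> Crash on save
  - ticket 6 (Wrong total): blocked_by=NULL -> NULL
  - ticket 7 (Race condition): blocked_by=4 -> Login fails

SQL:
SELECT a.title AS item, b.title AS blocked_by
FROM tickets a
LEFT JOIN tickets b ON a.blocked_by = b.id

Result:
item           | blocked_by   
---------------+--------------
Wrong timezone | NULL         
Crash on save  | NULL         
Bad redirect   | Crash on save
Login fails    | Bad redirect 
Slow page load | Crash on save
Wrong total    | NULL         
Race condition | Login fails  


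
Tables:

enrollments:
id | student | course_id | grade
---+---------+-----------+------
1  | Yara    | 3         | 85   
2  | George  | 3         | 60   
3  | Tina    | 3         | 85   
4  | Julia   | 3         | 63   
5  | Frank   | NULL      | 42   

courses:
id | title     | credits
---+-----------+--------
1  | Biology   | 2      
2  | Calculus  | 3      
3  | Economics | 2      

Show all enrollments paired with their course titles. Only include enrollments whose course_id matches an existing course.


INNER JOIN keeps only enrollments rows whose course_id matches an id in courses. Walk through each enrollment:
  - enrollment 1 (Yara): course_id=3 -> matches Economics
  - enrollment 2 (George): course_id=3 -> matches Economics
  - enrollment 3 (Tina): course_id=3 -> matches Economics
  - enrollment 4 (Julia): course_id=3 -> matches Economics
  - enrollment 5 (Frank): course_id=NULL, no match -> dropped
So 1 of 5 rows is dropped.

SQL:
SELECT a.student, b.title AS course
FROM enrollments a
INNER JOIN courses b ON a.course_id = b.id

Result:
student | course   
--------+----------
Yara    | Economics
George  | Economics
Tina    | Economics
Julia   | Economics


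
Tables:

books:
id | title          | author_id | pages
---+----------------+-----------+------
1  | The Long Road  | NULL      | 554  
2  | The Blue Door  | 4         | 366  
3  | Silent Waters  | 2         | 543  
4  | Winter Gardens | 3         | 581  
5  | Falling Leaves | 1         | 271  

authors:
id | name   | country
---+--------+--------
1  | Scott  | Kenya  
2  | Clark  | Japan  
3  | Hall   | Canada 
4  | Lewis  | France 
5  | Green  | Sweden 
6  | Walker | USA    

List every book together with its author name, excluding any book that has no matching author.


INNER JOIN keeps only books rows whose author_id matches an id in authors. Walk through each book:
  - book 1 (The Long Road): author_id=NULL, no match -> dropped
  - book 2 (The Blue Door): author_id=4 -> matches Lewis
  - book 3 (Silent Waters): author_id=2 -> matches Clark
  - book 4 (Winter Gardens): author_id=3 -> matches Hall
  - book 5 (Falling Leaves): author_id=1 -> matches Scott
So 1 of 5 rows is dropped.

SQL:
SELECT a.title, b.name AS author
FROM books a
INNER JOIN authors b ON a.author_id = b.id

Result:
title          | author
---------------+-------
The Blue Door  | Lewis 
Silent Waters  | Clark 
Winter Gardens | Hall  
Falling Leaves | Scott 
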